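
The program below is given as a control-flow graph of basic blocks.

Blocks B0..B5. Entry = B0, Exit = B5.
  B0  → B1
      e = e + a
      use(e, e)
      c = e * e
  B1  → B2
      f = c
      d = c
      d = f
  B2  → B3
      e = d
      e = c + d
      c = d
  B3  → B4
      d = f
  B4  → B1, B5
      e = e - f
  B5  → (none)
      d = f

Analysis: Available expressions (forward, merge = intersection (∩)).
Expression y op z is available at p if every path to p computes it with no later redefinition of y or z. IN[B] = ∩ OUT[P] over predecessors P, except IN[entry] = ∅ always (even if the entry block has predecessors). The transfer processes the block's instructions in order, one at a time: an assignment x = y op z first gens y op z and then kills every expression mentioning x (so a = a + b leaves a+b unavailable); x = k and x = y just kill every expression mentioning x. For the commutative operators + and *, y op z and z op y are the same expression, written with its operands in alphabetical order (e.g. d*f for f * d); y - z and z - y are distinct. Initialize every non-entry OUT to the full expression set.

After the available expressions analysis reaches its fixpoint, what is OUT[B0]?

Answer: {e*e}

Derivation:
Converged values:
  B0: | IN={} | OUT={e*e}
  B1: | IN={} | OUT={}
  B2: | IN={} | OUT={}
  B3: | IN={} | OUT={}
  B4: | IN={} | OUT={}
  B5: | IN={} | OUT={}

B0 is the boundary node: IN[B0] = {}
Applying B0's transfer function to that IN value gives OUT[B0] (row B0 above).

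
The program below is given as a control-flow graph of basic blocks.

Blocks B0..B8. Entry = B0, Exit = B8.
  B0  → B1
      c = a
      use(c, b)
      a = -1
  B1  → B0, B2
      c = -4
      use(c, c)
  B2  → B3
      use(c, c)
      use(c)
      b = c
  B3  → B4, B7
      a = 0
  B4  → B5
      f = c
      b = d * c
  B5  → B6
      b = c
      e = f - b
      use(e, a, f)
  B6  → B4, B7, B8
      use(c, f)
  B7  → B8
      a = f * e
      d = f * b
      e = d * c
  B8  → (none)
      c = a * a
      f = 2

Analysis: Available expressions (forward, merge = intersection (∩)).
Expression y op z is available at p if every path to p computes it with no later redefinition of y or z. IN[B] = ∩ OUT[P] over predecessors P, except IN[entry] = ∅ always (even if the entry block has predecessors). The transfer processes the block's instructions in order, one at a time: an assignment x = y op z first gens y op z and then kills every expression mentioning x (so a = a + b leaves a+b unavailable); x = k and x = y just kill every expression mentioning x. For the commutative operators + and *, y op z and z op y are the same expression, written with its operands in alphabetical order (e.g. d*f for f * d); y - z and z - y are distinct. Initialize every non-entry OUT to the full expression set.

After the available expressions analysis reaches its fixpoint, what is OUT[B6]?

Answer: {c*d, f-b}

Derivation:
Fixpoint table:
  B0:   IN={}   OUT={}
  B1:   IN={}   OUT={}
  B2:   IN={}   OUT={}
  B3:   IN={}   OUT={}
  B4:   IN={}   OUT={c*d}
  B5:   IN={c*d}   OUT={c*d, f-b}
  B6:   IN={c*d, f-b}   OUT={c*d, f-b}
  B7:   IN={}   OUT={b*f, c*d}
  B8:   IN={c*d}   OUT={a*a}

Merge at B6: IN[B6] = OUT[B5] = {c*d, f-b}
Applying B6's transfer function to that IN value gives OUT[B6] (row B6 above).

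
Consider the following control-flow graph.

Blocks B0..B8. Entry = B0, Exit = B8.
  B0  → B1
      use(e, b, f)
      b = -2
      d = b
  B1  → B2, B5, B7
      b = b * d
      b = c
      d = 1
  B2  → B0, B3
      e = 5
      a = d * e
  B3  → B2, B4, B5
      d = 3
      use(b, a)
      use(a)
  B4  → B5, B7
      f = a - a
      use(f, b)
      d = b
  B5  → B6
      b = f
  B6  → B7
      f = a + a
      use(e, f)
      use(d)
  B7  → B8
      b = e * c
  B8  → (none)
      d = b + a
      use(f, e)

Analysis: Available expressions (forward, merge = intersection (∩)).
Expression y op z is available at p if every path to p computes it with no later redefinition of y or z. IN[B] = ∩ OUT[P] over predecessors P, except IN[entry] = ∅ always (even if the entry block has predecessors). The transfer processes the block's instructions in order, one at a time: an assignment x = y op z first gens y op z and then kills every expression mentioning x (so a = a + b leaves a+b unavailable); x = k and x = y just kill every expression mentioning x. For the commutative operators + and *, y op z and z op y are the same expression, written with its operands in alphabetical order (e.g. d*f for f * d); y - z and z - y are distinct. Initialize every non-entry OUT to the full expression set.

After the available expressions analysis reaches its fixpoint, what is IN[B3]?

Converged values:
  B0:   IN={}   OUT={}
  B1:   IN={}   OUT={}
  B2:   IN={}   OUT={d*e}
  B3:   IN={d*e}   OUT={}
  B4:   IN={}   OUT={a-a}
  B5:   IN={}   OUT={}
  B6:   IN={}   OUT={a+a}
  B7:   IN={}   OUT={c*e}
  B8:   IN={c*e}   OUT={a+b, c*e}

Merge at B3: IN[B3] = OUT[B2] = {d*e}

Answer: {d*e}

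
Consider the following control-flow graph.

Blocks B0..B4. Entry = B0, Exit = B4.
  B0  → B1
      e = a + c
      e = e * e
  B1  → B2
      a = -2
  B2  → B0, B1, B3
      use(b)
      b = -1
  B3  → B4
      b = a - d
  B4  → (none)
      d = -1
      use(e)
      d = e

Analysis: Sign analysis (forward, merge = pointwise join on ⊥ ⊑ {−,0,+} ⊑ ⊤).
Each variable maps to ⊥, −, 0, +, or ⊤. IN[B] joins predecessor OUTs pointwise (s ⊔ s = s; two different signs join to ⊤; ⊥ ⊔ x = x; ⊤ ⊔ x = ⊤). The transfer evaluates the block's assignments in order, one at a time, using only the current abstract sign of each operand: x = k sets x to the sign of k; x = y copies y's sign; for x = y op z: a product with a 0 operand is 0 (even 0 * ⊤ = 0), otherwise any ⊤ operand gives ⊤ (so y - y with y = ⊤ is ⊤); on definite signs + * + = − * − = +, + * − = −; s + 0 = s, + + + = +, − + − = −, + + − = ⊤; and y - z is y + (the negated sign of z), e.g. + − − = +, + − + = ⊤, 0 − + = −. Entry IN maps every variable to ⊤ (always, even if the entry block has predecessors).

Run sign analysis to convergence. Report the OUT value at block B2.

Answer: {a: -, b: -, c: ⊤, d: ⊤, e: ⊤, f: ⊤}

Trace:
Per-block solution:
  B0:   IN=(all ⊤)   OUT=(all ⊤)
  B1:   IN=(all ⊤)   OUT={a:-; rest ⊤}
  B2:   IN={a:-; rest ⊤}   OUT={a:-, b:-; rest ⊤}
  B3:   IN={a:-, b:-; rest ⊤}   OUT={a:-; rest ⊤}
  B4:   IN={a:-; rest ⊤}   OUT={a:-; rest ⊤}

Merge at B2: IN[B2] = OUT[B1] = {a: -, b: ⊤, c: ⊤, d: ⊤, e: ⊤, f: ⊤}
Applying B2's transfer function to that IN value gives OUT[B2] (row B2 above).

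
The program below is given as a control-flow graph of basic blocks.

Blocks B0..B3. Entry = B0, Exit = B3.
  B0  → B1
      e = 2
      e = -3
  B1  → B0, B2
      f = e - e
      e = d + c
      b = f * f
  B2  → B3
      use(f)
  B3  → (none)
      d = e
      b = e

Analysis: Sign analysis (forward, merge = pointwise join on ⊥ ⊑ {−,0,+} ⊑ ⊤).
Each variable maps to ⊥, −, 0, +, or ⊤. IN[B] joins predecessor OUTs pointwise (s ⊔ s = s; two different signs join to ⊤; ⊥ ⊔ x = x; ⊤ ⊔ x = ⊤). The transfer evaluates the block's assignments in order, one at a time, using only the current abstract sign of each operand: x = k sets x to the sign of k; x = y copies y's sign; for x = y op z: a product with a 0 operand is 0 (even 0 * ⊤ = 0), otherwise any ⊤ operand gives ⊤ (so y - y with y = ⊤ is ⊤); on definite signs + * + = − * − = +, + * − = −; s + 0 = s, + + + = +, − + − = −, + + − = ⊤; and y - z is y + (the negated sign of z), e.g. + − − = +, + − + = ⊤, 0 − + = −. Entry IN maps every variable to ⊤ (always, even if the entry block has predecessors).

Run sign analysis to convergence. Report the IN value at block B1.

Answer: {a: ⊤, b: ⊤, c: ⊤, d: ⊤, e: -, f: ⊤}

Derivation:
Per-block solution:
  B0: | IN=(all ⊤) | OUT={e:-; rest ⊤}
  B1: | IN={e:-; rest ⊤} | OUT=(all ⊤)
  B2: | IN=(all ⊤) | OUT=(all ⊤)
  B3: | IN=(all ⊤) | OUT=(all ⊤)

Merge at B1: IN[B1] = OUT[B0] = {a: ⊤, b: ⊤, c: ⊤, d: ⊤, e: -, f: ⊤}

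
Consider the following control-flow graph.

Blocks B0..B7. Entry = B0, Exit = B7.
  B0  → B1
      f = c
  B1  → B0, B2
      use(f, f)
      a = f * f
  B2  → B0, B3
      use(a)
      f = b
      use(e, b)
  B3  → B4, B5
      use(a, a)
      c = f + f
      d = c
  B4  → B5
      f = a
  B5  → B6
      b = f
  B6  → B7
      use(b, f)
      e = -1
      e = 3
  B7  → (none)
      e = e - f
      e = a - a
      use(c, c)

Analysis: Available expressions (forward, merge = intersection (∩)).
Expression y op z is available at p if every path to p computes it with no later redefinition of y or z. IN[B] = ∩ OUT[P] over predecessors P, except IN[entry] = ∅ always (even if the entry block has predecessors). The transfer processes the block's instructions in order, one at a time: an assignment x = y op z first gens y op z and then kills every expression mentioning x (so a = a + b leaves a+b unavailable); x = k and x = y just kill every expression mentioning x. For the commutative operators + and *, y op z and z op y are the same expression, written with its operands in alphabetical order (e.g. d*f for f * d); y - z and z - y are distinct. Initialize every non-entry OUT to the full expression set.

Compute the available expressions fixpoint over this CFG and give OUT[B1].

Answer: {f*f}

Derivation:
Converged values:
  B0: | IN={} | OUT={}
  B1: | IN={} | OUT={f*f}
  B2: | IN={f*f} | OUT={}
  B3: | IN={} | OUT={f+f}
  B4: | IN={f+f} | OUT={}
  B5: | IN={} | OUT={}
  B6: | IN={} | OUT={}
  B7: | IN={} | OUT={a-a}

Merge at B1: IN[B1] = OUT[B0] = {}
Applying B1's transfer function to that IN value gives OUT[B1] (row B1 above).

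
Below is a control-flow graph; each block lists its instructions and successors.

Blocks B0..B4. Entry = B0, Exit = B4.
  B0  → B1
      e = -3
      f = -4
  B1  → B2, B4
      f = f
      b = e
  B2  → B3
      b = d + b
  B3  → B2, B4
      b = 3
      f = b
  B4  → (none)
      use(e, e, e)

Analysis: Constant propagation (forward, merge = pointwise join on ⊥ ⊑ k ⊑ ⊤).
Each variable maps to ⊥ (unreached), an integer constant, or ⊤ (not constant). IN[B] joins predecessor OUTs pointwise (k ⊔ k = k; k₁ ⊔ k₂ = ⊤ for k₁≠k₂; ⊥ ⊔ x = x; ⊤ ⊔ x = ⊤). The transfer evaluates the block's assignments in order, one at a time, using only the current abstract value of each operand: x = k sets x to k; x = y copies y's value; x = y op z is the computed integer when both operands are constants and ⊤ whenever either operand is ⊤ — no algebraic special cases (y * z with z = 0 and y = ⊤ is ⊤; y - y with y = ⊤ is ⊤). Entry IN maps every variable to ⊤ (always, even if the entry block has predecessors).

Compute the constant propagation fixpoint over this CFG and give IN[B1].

Fixpoint table:
  B0:   IN=(all ⊤)   OUT={e:-3, f:-4; rest ⊤}
  B1:   IN={e:-3, f:-4; rest ⊤}   OUT={b:-3, e:-3, f:-4; rest ⊤}
  B2:   IN={e:-3; rest ⊤}   OUT={e:-3; rest ⊤}
  B3:   IN={e:-3; rest ⊤}   OUT={b:3, e:-3, f:3; rest ⊤}
  B4:   IN={e:-3; rest ⊤}   OUT={e:-3; rest ⊤}

Merge at B1: IN[B1] = OUT[B0] = {a: ⊤, b: ⊤, c: ⊤, d: ⊤, e: -3, f: -4}

Answer: {a: ⊤, b: ⊤, c: ⊤, d: ⊤, e: -3, f: -4}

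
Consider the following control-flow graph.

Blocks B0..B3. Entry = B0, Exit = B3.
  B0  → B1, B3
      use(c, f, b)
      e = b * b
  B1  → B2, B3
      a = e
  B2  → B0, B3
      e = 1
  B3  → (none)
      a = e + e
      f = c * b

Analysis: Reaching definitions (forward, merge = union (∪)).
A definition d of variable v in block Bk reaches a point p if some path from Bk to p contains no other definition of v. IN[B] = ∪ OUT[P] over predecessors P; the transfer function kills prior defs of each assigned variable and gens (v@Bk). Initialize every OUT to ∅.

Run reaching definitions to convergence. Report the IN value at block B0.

Fixpoint table:
  B0:   IN={a@B1, e@B2}   OUT={a@B1, e@B0}
  B1:   IN={a@B1, e@B0}   OUT={a@B1, e@B0}
  B2:   IN={a@B1, e@B0}   OUT={a@B1, e@B2}
  B3:   IN={a@B1, e@B0, e@B2}   OUT={a@B3, e@B0, e@B2, f@B3}

Merge at B0 (entry node, so the boundary value {} is joined with the incoming edge(s)): IN[B0] = {} ⊔ OUT[B2] = {a@B1, e@B2}

Answer: {a@B1, e@B2}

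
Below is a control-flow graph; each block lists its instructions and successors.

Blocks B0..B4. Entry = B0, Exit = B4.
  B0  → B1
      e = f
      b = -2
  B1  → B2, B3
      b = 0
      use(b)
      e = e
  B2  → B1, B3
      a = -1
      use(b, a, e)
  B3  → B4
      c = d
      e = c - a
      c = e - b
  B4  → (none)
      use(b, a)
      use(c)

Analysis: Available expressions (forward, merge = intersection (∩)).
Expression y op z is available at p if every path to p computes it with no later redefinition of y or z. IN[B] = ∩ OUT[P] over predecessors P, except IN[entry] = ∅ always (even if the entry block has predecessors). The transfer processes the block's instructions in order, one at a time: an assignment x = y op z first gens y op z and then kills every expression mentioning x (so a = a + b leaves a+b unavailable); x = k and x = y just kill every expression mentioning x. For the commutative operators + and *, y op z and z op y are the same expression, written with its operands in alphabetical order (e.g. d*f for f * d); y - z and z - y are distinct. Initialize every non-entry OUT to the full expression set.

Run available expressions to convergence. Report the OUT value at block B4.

Answer: {e-b}

Derivation:
Per-block solution:
  B0:  IN={}  OUT={}
  B1:  IN={}  OUT={}
  B2:  IN={}  OUT={}
  B3:  IN={}  OUT={e-b}
  B4:  IN={e-b}  OUT={e-b}

Merge at B4: IN[B4] = OUT[B3] = {e-b}
Applying B4's transfer function to that IN value gives OUT[B4] (row B4 above).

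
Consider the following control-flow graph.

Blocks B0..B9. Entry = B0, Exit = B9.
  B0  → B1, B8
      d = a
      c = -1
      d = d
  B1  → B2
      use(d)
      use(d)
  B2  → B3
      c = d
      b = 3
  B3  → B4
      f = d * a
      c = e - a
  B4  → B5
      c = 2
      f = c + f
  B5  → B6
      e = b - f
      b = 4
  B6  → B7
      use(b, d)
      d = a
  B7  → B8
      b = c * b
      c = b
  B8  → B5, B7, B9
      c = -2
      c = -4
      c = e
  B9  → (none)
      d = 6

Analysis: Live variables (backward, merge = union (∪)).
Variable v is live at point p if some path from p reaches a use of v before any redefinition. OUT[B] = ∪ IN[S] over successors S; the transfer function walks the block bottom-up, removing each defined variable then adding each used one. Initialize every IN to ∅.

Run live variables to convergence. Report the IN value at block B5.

Per-block solution:
  B0: | IN={a, b, e, f} | OUT={a, b, d, e, f}
  B1: | IN={a, d, e} | OUT={a, d, e}
  B2: | IN={a, d, e} | OUT={a, b, d, e}
  B3: | IN={a, b, d, e} | OUT={a, b, d, f}
  B4: | IN={a, b, d, f} | OUT={a, b, c, d, f}
  B5: | IN={a, b, c, d, f} | OUT={a, b, c, d, e, f}
  B6: | IN={a, b, c, d, e, f} | OUT={a, b, c, d, e, f}
  B7: | IN={a, b, c, d, e, f} | OUT={a, b, d, e, f}
  B8: | IN={a, b, d, e, f} | OUT={a, b, c, d, e, f}
  B9: | IN={} | OUT={}

Merge at B5: OUT[B5] = IN[B6] = {a, b, c, d, e, f}
Applying B5's transfer function to that OUT value gives IN[B5] (row B5 above).

Answer: {a, b, c, d, f}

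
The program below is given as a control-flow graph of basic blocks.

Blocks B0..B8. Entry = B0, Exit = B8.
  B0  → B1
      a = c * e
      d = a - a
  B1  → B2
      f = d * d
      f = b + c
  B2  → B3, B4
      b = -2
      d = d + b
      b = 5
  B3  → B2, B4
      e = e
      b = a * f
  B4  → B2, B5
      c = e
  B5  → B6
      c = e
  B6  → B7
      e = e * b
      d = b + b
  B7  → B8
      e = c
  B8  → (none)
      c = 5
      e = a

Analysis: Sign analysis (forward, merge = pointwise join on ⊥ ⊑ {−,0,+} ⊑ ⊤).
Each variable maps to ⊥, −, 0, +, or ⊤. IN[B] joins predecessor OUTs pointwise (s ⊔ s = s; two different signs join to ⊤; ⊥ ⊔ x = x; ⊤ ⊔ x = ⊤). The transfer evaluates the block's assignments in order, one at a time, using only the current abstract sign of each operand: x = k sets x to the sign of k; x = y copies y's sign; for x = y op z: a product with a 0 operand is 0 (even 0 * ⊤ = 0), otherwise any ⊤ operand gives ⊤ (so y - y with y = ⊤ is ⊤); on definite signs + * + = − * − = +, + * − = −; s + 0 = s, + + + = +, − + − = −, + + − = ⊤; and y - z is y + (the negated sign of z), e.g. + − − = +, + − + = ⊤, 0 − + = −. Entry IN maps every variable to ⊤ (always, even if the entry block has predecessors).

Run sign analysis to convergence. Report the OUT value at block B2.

Fixpoint table:
  B0:  IN=(all ⊤)  OUT=(all ⊤)
  B1:  IN=(all ⊤)  OUT=(all ⊤)
  B2:  IN=(all ⊤)  OUT={b:+; rest ⊤}
  B3:  IN={b:+; rest ⊤}  OUT=(all ⊤)
  B4:  IN=(all ⊤)  OUT=(all ⊤)
  B5:  IN=(all ⊤)  OUT=(all ⊤)
  B6:  IN=(all ⊤)  OUT=(all ⊤)
  B7:  IN=(all ⊤)  OUT=(all ⊤)
  B8:  IN=(all ⊤)  OUT={c:+; rest ⊤}

Merge at B2: IN[B2] = OUT[B1] ⊔ OUT[B3] ⊔ OUT[B4] = {a: ⊤, b: ⊤, c: ⊤, d: ⊤, e: ⊤, f: ⊤}
Applying B2's transfer function to that IN value gives OUT[B2] (row B2 above).

Answer: {a: ⊤, b: +, c: ⊤, d: ⊤, e: ⊤, f: ⊤}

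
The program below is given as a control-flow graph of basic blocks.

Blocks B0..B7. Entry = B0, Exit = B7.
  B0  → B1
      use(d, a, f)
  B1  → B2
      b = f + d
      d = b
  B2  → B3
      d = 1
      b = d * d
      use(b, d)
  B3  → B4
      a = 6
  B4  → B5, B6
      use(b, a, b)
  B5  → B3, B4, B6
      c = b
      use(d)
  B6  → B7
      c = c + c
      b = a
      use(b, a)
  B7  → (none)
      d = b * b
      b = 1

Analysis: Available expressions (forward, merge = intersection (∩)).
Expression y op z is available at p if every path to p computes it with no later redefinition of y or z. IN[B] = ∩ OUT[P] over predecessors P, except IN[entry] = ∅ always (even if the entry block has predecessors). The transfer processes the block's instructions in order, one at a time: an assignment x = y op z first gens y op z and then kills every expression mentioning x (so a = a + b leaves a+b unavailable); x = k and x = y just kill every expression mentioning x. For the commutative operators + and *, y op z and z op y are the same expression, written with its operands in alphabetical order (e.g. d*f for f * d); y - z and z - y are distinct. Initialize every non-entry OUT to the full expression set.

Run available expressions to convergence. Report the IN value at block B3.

Answer: {d*d}

Derivation:
Fixpoint table:
  B0: | IN={} | OUT={}
  B1: | IN={} | OUT={}
  B2: | IN={} | OUT={d*d}
  B3: | IN={d*d} | OUT={d*d}
  B4: | IN={d*d} | OUT={d*d}
  B5: | IN={d*d} | OUT={d*d}
  B6: | IN={d*d} | OUT={d*d}
  B7: | IN={d*d} | OUT={}

Merge at B3: IN[B3] = OUT[B2] ∩ OUT[B5] = {d*d}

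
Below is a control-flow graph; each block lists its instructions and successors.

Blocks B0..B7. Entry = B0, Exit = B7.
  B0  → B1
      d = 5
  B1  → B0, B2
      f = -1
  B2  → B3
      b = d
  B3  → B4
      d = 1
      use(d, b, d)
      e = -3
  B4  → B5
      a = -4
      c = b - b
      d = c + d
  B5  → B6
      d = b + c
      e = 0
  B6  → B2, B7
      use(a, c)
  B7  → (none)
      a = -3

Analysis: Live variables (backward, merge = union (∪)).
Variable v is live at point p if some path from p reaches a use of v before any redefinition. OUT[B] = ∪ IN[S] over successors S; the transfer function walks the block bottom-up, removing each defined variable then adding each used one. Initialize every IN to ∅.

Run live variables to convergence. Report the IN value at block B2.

Per-block solution:
  B0:   IN={}   OUT={d}
  B1:   IN={d}   OUT={d}
  B2:   IN={d}   OUT={b}
  B3:   IN={b}   OUT={b, d}
  B4:   IN={b, d}   OUT={a, b, c}
  B5:   IN={a, b, c}   OUT={a, c, d}
  B6:   IN={a, c, d}   OUT={d}
  B7:   IN={}   OUT={}

Merge at B2: OUT[B2] = IN[B3] = {b}
Applying B2's transfer function to that OUT value gives IN[B2] (row B2 above).

Answer: {d}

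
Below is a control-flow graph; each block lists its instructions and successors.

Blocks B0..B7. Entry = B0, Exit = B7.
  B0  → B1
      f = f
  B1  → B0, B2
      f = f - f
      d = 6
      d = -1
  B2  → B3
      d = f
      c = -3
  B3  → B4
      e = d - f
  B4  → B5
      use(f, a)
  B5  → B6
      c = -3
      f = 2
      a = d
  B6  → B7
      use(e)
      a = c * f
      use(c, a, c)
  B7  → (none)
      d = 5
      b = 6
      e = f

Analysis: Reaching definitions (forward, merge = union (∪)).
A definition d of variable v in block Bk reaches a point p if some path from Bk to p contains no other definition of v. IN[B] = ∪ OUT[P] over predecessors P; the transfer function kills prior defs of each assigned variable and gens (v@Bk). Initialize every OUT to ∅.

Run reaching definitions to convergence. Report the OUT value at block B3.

Answer: {c@B2, d@B2, e@B3, f@B1}

Working:
Fixpoint table:
  B0:   IN={d@B1, f@B1}   OUT={d@B1, f@B0}
  B1:   IN={d@B1, f@B0}   OUT={d@B1, f@B1}
  B2:   IN={d@B1, f@B1}   OUT={c@B2, d@B2, f@B1}
  B3:   IN={c@B2, d@B2, f@B1}   OUT={c@B2, d@B2, e@B3, f@B1}
  B4:   IN={c@B2, d@B2, e@B3, f@B1}   OUT={c@B2, d@B2, e@B3, f@B1}
  B5:   IN={c@B2, d@B2, e@B3, f@B1}   OUT={a@B5, c@B5, d@B2, e@B3, f@B5}
  B6:   IN={a@B5, c@B5, d@B2, e@B3, f@B5}   OUT={a@B6, c@B5, d@B2, e@B3, f@B5}
  B7:   IN={a@B6, c@B5, d@B2, e@B3, f@B5}   OUT={a@B6, b@B7, c@B5, d@B7, e@B7, f@B5}

Merge at B3: IN[B3] = OUT[B2] = {c@B2, d@B2, f@B1}
Applying B3's transfer function to that IN value gives OUT[B3] (row B3 above).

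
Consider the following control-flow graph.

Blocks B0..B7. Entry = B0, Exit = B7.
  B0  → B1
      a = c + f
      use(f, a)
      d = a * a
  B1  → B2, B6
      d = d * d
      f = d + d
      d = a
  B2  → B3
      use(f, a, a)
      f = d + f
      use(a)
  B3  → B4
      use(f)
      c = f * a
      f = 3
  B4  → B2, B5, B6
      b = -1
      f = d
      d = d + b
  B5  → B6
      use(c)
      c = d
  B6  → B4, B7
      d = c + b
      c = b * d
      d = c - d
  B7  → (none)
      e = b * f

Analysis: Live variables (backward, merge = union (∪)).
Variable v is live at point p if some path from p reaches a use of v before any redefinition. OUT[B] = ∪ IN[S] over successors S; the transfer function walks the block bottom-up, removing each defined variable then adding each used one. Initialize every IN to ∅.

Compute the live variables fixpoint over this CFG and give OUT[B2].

Answer: {a, d, f}

Trace:
Fixpoint table:
  B0:   IN={b, c, f}   OUT={a, b, c, d}
  B1:   IN={a, b, c, d}   OUT={a, b, c, d, f}
  B2:   IN={a, d, f}   OUT={a, d, f}
  B3:   IN={a, d, f}   OUT={a, c, d}
  B4:   IN={a, c, d}   OUT={a, b, c, d, f}
  B5:   IN={a, b, c, d, f}   OUT={a, b, c, f}
  B6:   IN={a, b, c, f}   OUT={a, b, c, d, f}
  B7:   IN={b, f}   OUT={}

Merge at B2: OUT[B2] = IN[B3] = {a, d, f}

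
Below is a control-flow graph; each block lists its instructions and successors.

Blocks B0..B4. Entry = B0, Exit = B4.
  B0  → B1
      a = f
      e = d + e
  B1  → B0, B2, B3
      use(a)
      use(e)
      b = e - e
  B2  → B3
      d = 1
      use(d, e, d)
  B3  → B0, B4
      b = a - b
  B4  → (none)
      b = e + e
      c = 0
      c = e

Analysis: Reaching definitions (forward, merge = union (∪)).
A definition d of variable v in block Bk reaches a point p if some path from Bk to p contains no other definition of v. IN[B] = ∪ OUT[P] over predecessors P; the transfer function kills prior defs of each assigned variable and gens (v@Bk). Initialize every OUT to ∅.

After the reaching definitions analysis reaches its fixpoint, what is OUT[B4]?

Converged values:
  B0:   IN={a@B0, b@B1, b@B3, d@B2, e@B0}   OUT={a@B0, b@B1, b@B3, d@B2, e@B0}
  B1:   IN={a@B0, b@B1, b@B3, d@B2, e@B0}   OUT={a@B0, b@B1, d@B2, e@B0}
  B2:   IN={a@B0, b@B1, d@B2, e@B0}   OUT={a@B0, b@B1, d@B2, e@B0}
  B3:   IN={a@B0, b@B1, d@B2, e@B0}   OUT={a@B0, b@B3, d@B2, e@B0}
  B4:   IN={a@B0, b@B3, d@B2, e@B0}   OUT={a@B0, b@B4, c@B4, d@B2, e@B0}

Merge at B4: IN[B4] = OUT[B3] = {a@B0, b@B3, d@B2, e@B0}
Applying B4's transfer function to that IN value gives OUT[B4] (row B4 above).

Answer: {a@B0, b@B4, c@B4, d@B2, e@B0}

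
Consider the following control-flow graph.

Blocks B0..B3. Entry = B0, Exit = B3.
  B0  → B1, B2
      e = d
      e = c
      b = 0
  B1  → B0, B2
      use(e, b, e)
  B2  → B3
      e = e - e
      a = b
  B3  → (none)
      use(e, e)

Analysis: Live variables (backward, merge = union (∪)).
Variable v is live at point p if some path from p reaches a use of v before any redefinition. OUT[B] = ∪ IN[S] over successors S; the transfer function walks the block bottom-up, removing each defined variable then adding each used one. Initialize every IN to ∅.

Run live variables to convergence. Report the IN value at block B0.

Answer: {c, d}

Derivation:
Converged values:
  B0:  IN={c, d}  OUT={b, c, d, e}
  B1:  IN={b, c, d, e}  OUT={b, c, d, e}
  B2:  IN={b, e}  OUT={e}
  B3:  IN={e}  OUT={}

Merge at B0: OUT[B0] = IN[B1] ⊔ IN[B2] = {b, c, d, e}
Applying B0's transfer function to that OUT value gives IN[B0] (row B0 above).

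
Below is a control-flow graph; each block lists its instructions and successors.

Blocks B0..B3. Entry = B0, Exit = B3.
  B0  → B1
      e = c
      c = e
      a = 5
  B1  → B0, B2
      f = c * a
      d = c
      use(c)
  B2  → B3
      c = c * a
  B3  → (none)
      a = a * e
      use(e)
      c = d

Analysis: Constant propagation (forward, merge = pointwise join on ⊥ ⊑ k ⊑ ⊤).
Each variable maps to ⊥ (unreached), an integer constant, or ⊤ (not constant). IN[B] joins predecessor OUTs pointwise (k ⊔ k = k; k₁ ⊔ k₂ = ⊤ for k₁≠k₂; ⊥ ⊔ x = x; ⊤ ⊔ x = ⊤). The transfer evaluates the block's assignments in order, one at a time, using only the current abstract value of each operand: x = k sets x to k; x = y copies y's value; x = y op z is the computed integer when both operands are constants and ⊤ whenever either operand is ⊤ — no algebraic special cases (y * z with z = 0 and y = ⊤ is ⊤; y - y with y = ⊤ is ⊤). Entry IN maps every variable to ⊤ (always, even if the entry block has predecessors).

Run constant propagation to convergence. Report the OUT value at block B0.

Fixpoint table:
  B0: | IN=(all ⊤) | OUT={a:5; rest ⊤}
  B1: | IN={a:5; rest ⊤} | OUT={a:5; rest ⊤}
  B2: | IN={a:5; rest ⊤} | OUT={a:5; rest ⊤}
  B3: | IN={a:5; rest ⊤} | OUT=(all ⊤)

Merge at B0 (entry node, so the boundary value (all ⊤) is joined with the incoming edge(s)): IN[B0] = (all ⊤) ⊔ OUT[B1] = {a: ⊤, b: ⊤, c: ⊤, d: ⊤, e: ⊤, f: ⊤}
Applying B0's transfer function to that IN value gives OUT[B0] (row B0 above).

Answer: {a: 5, b: ⊤, c: ⊤, d: ⊤, e: ⊤, f: ⊤}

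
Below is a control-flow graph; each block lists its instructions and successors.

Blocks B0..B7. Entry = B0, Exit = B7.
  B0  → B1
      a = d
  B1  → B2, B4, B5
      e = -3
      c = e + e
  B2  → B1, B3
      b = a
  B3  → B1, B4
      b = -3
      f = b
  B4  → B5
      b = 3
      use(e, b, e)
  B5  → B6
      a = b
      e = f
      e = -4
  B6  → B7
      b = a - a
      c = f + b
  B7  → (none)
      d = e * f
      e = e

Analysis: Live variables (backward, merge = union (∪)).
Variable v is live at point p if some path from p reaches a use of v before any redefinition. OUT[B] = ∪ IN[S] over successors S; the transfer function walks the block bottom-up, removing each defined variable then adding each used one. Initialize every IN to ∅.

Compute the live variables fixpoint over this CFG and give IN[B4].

Answer: {e, f}

Working:
Fixpoint table:
  B0: | IN={b, d, f} | OUT={a, b, f}
  B1: | IN={a, b, f} | OUT={a, b, e, f}
  B2: | IN={a, e, f} | OUT={a, b, e, f}
  B3: | IN={a, e} | OUT={a, b, e, f}
  B4: | IN={e, f} | OUT={b, f}
  B5: | IN={b, f} | OUT={a, e, f}
  B6: | IN={a, e, f} | OUT={e, f}
  B7: | IN={e, f} | OUT={}

Merge at B4: OUT[B4] = IN[B5] = {b, f}
Applying B4's transfer function to that OUT value gives IN[B4] (row B4 above).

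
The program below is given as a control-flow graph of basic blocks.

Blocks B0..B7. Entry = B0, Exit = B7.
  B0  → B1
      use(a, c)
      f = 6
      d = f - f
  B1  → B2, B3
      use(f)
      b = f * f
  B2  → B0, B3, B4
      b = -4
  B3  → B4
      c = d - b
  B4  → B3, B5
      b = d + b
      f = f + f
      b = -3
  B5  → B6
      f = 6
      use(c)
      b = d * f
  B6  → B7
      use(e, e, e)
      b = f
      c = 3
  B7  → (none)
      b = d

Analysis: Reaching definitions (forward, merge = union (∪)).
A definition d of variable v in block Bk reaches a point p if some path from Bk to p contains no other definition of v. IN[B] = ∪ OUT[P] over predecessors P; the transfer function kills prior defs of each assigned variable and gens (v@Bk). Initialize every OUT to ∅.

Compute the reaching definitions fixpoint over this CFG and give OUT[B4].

Answer: {b@B4, c@B3, d@B0, f@B4}

Working:
Fixpoint table:
  B0: | IN={b@B2, d@B0, f@B0} | OUT={b@B2, d@B0, f@B0}
  B1: | IN={b@B2, d@B0, f@B0} | OUT={b@B1, d@B0, f@B0}
  B2: | IN={b@B1, d@B0, f@B0} | OUT={b@B2, d@B0, f@B0}
  B3: | IN={b@B1, b@B2, b@B4, c@B3, d@B0, f@B0, f@B4} | OUT={b@B1, b@B2, b@B4, c@B3, d@B0, f@B0, f@B4}
  B4: | IN={b@B1, b@B2, b@B4, c@B3, d@B0, f@B0, f@B4} | OUT={b@B4, c@B3, d@B0, f@B4}
  B5: | IN={b@B4, c@B3, d@B0, f@B4} | OUT={b@B5, c@B3, d@B0, f@B5}
  B6: | IN={b@B5, c@B3, d@B0, f@B5} | OUT={b@B6, c@B6, d@B0, f@B5}
  B7: | IN={b@B6, c@B6, d@B0, f@B5} | OUT={b@B7, c@B6, d@B0, f@B5}

Merge at B4: IN[B4] = OUT[B2] ⊔ OUT[B3] = {b@B1, b@B2, b@B4, c@B3, d@B0, f@B0, f@B4}
Applying B4's transfer function to that IN value gives OUT[B4] (row B4 above).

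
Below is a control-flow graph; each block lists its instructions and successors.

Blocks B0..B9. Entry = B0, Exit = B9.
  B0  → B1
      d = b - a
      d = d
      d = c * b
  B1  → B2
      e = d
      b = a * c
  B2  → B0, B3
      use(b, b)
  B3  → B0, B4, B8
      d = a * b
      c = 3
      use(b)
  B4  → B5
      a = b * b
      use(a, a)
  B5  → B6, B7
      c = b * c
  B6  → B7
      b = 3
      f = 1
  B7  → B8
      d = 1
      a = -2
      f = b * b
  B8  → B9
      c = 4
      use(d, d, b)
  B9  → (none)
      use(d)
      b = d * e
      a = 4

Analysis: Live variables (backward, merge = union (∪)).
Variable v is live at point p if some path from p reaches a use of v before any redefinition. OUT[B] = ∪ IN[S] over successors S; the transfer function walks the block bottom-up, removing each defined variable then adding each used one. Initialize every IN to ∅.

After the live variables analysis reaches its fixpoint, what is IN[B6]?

Per-block solution:
  B0:   IN={a, b, c}   OUT={a, c, d}
  B1:   IN={a, c, d}   OUT={a, b, c, e}
  B2:   IN={a, b, c, e}   OUT={a, b, c, e}
  B3:   IN={a, b, e}   OUT={a, b, c, d, e}
  B4:   IN={b, c, e}   OUT={b, c, e}
  B5:   IN={b, c, e}   OUT={b, e}
  B6:   IN={e}   OUT={b, e}
  B7:   IN={b, e}   OUT={b, d, e}
  B8:   IN={b, d, e}   OUT={d, e}
  B9:   IN={d, e}   OUT={}

Merge at B6: OUT[B6] = IN[B7] = {b, e}
Applying B6's transfer function to that OUT value gives IN[B6] (row B6 above).

Answer: {e}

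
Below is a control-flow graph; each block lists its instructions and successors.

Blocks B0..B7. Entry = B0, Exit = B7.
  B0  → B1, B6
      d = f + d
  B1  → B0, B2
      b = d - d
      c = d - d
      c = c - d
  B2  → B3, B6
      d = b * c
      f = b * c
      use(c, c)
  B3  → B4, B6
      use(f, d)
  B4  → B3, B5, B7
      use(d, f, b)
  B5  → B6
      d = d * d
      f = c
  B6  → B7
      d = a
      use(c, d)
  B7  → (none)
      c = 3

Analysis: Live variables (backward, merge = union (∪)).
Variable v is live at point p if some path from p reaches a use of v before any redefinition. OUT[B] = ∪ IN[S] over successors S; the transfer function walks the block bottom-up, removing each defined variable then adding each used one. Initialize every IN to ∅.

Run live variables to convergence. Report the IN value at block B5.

Per-block solution:
  B0:  IN={a, c, d, f}  OUT={a, c, d, f}
  B1:  IN={a, d, f}  OUT={a, b, c, d, f}
  B2:  IN={a, b, c}  OUT={a, b, c, d, f}
  B3:  IN={a, b, c, d, f}  OUT={a, b, c, d, f}
  B4:  IN={a, b, c, d, f}  OUT={a, b, c, d, f}
  B5:  IN={a, c, d}  OUT={a, c}
  B6:  IN={a, c}  OUT={}
  B7:  IN={}  OUT={}

Merge at B5: OUT[B5] = IN[B6] = {a, c}
Applying B5's transfer function to that OUT value gives IN[B5] (row B5 above).

Answer: {a, c, d}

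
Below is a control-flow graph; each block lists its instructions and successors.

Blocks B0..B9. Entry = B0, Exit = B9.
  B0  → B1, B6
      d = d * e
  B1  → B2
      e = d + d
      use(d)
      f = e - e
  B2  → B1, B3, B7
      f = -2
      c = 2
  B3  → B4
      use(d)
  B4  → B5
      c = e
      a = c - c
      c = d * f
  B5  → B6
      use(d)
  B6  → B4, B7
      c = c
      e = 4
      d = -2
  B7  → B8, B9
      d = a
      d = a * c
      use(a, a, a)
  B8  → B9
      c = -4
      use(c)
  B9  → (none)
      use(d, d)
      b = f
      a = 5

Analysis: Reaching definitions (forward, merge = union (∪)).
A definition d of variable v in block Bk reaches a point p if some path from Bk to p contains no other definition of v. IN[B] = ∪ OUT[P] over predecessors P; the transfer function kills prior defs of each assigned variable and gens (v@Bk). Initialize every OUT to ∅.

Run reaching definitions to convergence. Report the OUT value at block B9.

Answer: {a@B9, b@B9, c@B2, c@B6, c@B8, d@B7, e@B1, e@B6, f@B2}

Working:
Converged values:
  B0:  IN={}  OUT={d@B0}
  B1:  IN={c@B2, d@B0, e@B1, f@B2}  OUT={c@B2, d@B0, e@B1, f@B1}
  B2:  IN={c@B2, d@B0, e@B1, f@B1}  OUT={c@B2, d@B0, e@B1, f@B2}
  B3:  IN={c@B2, d@B0, e@B1, f@B2}  OUT={c@B2, d@B0, e@B1, f@B2}
  B4:  IN={a@B4, c@B2, c@B6, d@B0, d@B6, e@B1, e@B6, f@B2}  OUT={a@B4, c@B4, d@B0, d@B6, e@B1, e@B6, f@B2}
  B5:  IN={a@B4, c@B4, d@B0, d@B6, e@B1, e@B6, f@B2}  OUT={a@B4, c@B4, d@B0, d@B6, e@B1, e@B6, f@B2}
  B6:  IN={a@B4, c@B4, d@B0, d@B6, e@B1, e@B6, f@B2}  OUT={a@B4, c@B6, d@B6, e@B6, f@B2}
  B7:  IN={a@B4, c@B2, c@B6, d@B0, d@B6, e@B1, e@B6, f@B2}  OUT={a@B4, c@B2, c@B6, d@B7, e@B1, e@B6, f@B2}
  B8:  IN={a@B4, c@B2, c@B6, d@B7, e@B1, e@B6, f@B2}  OUT={a@B4, c@B8, d@B7, e@B1, e@B6, f@B2}
  B9:  IN={a@B4, c@B2, c@B6, c@B8, d@B7, e@B1, e@B6, f@B2}  OUT={a@B9, b@B9, c@B2, c@B6, c@B8, d@B7, e@B1, e@B6, f@B2}

Merge at B9: IN[B9] = OUT[B7] ⊔ OUT[B8] = {a@B4, c@B2, c@B6, c@B8, d@B7, e@B1, e@B6, f@B2}
Applying B9's transfer function to that IN value gives OUT[B9] (row B9 above).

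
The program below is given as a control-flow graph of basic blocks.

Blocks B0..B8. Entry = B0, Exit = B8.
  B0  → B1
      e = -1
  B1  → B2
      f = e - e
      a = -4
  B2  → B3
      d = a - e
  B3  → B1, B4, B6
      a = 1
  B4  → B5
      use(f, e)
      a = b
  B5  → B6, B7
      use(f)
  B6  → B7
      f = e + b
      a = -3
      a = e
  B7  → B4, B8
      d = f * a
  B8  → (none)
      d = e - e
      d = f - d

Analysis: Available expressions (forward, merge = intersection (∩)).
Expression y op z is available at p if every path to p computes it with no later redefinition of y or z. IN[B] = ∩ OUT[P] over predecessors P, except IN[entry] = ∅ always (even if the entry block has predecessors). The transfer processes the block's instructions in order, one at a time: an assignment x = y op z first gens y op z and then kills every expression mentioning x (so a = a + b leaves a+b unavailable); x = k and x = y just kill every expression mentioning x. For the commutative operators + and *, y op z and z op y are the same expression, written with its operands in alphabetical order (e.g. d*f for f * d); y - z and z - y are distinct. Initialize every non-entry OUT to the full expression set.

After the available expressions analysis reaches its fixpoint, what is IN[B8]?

Answer: {a*f, e-e}

Derivation:
Fixpoint table:
  B0:   IN={}   OUT={}
  B1:   IN={}   OUT={e-e}
  B2:   IN={e-e}   OUT={a-e, e-e}
  B3:   IN={a-e, e-e}   OUT={e-e}
  B4:   IN={e-e}   OUT={e-e}
  B5:   IN={e-e}   OUT={e-e}
  B6:   IN={e-e}   OUT={b+e, e-e}
  B7:   IN={e-e}   OUT={a*f, e-e}
  B8:   IN={a*f, e-e}   OUT={a*f, e-e}

Merge at B8: IN[B8] = OUT[B7] = {a*f, e-e}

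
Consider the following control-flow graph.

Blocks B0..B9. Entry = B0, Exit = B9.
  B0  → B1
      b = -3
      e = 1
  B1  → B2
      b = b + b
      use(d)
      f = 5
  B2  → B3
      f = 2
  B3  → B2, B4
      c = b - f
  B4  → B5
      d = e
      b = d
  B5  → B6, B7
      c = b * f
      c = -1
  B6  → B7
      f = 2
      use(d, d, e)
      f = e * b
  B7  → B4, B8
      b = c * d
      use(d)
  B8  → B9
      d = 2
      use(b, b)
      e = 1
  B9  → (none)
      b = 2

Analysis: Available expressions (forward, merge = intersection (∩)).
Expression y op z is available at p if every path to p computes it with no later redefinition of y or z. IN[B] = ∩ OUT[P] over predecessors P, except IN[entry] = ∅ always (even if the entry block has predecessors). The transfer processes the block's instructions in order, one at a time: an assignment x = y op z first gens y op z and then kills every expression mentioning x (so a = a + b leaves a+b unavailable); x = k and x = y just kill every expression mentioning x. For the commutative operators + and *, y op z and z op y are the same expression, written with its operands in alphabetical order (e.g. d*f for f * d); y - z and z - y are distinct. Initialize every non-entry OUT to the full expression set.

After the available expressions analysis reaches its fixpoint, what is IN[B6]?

Answer: {b*f}

Working:
Fixpoint table:
  B0:   IN={}   OUT={}
  B1:   IN={}   OUT={}
  B2:   IN={}   OUT={}
  B3:   IN={}   OUT={b-f}
  B4:   IN={}   OUT={}
  B5:   IN={}   OUT={b*f}
  B6:   IN={b*f}   OUT={b*e}
  B7:   IN={}   OUT={c*d}
  B8:   IN={c*d}   OUT={}
  B9:   IN={}   OUT={}

Merge at B6: IN[B6] = OUT[B5] = {b*f}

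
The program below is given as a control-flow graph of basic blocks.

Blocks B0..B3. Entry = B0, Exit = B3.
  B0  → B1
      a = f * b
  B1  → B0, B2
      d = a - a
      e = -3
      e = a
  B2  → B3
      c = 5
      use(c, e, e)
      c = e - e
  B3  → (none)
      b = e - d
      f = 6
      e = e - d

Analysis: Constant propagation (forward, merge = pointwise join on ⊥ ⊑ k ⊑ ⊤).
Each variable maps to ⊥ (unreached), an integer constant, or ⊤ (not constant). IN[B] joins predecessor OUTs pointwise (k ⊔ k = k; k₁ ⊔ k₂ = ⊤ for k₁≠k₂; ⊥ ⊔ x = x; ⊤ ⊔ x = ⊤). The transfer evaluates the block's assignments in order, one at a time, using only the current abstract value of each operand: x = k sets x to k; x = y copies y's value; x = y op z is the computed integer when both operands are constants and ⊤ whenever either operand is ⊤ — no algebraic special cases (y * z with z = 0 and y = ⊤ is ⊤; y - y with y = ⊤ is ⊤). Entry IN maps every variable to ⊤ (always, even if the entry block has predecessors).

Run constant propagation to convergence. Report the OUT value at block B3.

Per-block solution:
  B0: | IN=(all ⊤) | OUT=(all ⊤)
  B1: | IN=(all ⊤) | OUT=(all ⊤)
  B2: | IN=(all ⊤) | OUT=(all ⊤)
  B3: | IN=(all ⊤) | OUT={f:6; rest ⊤}

Merge at B3: IN[B3] = OUT[B2] = {a: ⊤, b: ⊤, c: ⊤, d: ⊤, e: ⊤, f: ⊤}
Applying B3's transfer function to that IN value gives OUT[B3] (row B3 above).

Answer: {a: ⊤, b: ⊤, c: ⊤, d: ⊤, e: ⊤, f: 6}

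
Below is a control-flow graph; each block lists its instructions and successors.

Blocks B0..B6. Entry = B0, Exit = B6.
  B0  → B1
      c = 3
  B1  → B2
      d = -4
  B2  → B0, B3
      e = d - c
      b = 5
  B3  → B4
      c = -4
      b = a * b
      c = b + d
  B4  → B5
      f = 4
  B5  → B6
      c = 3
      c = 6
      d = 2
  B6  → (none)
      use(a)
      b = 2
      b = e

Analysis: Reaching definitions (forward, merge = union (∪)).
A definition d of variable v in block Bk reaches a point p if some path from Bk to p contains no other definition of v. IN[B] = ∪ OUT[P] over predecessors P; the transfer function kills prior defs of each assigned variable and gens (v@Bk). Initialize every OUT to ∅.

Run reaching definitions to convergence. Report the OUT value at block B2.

Converged values:
  B0:   IN={b@B2, c@B0, d@B1, e@B2}   OUT={b@B2, c@B0, d@B1, e@B2}
  B1:   IN={b@B2, c@B0, d@B1, e@B2}   OUT={b@B2, c@B0, d@B1, e@B2}
  B2:   IN={b@B2, c@B0, d@B1, e@B2}   OUT={b@B2, c@B0, d@B1, e@B2}
  B3:   IN={b@B2, c@B0, d@B1, e@B2}   OUT={b@B3, c@B3, d@B1, e@B2}
  B4:   IN={b@B3, c@B3, d@B1, e@B2}   OUT={b@B3, c@B3, d@B1, e@B2, f@B4}
  B5:   IN={b@B3, c@B3, d@B1, e@B2, f@B4}   OUT={b@B3, c@B5, d@B5, e@B2, f@B4}
  B6:   IN={b@B3, c@B5, d@B5, e@B2, f@B4}   OUT={b@B6, c@B5, d@B5, e@B2, f@B4}

Merge at B2: IN[B2] = OUT[B1] = {b@B2, c@B0, d@B1, e@B2}
Applying B2's transfer function to that IN value gives OUT[B2] (row B2 above).

Answer: {b@B2, c@B0, d@B1, e@B2}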